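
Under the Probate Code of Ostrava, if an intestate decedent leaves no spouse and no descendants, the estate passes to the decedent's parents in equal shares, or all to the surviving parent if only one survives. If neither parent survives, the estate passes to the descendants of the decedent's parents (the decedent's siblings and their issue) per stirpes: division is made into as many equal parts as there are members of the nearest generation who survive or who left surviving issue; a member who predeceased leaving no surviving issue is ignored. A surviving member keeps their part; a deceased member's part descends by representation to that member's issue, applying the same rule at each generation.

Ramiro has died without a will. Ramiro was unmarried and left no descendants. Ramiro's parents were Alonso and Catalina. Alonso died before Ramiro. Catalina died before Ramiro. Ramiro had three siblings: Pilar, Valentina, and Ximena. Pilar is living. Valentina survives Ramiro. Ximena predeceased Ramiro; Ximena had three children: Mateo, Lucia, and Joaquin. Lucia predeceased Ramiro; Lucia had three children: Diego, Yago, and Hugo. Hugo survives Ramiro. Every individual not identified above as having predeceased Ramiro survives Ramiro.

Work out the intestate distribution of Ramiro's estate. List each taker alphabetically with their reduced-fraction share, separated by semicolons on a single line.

Neither parent survives and there are no descendants, so the estate passes to Ramiro's siblings and their issue per stirpes.
The estate is divided into 3 equal shares of 1/3 among Pilar, Valentina, Ximena.
Pilar is living and takes 1/3.
Valentina is living and takes 1/3.
Ximena predeceased; the 1/3 allotted to Ximena's branch passes to Ximena's issue by representation.
The 1/3 is divided into 3 equal shares of 1/9 among Mateo, Lucia, Joaquin.
Mateo is living and takes 1/9.
Lucia predeceased; the 1/9 allotted to Lucia's branch passes to Lucia's issue by representation.
The 1/9 is divided into 3 equal shares of 1/27 among Diego, Yago, Hugo.
Diego is living and takes 1/27.
Yago is living and takes 1/27.
Hugo is living and takes 1/27.
Joaquin is living and takes 1/9.

Diego 1/27; Hugo 1/27; Joaquin 1/9; Mateo 1/9; Pilar 1/3; Valentina 1/3; Yago 1/27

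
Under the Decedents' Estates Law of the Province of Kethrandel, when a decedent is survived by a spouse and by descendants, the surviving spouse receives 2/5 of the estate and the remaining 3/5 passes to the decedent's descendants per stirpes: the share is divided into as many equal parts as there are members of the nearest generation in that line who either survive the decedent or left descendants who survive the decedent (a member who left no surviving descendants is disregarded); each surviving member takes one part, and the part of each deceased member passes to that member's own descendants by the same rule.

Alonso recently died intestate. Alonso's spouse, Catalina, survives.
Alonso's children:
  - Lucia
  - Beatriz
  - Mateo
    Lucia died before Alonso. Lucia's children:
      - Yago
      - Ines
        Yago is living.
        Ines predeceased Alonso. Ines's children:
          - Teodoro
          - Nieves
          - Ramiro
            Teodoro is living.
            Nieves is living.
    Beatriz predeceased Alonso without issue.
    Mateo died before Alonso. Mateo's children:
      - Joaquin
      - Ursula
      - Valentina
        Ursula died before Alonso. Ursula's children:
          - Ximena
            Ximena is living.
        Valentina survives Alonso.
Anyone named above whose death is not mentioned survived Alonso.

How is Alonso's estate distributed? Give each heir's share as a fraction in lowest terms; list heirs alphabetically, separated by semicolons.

Catalina 2/5; Joaquin 1/10; Nieves 1/20; Ramiro 1/20; Teodoro 1/20; Valentina 1/10; Ximena 1/10; Yago 3/20

Catalina, as surviving spouse, takes 2/5.
The remaining 3/5 passes to Alonso's descendants per stirpes.
Beatriz left no surviving issue, so that branch lapses and is disregarded.
The 3/5 is divided into 2 equal shares of 3/10 among Lucia, Mateo.
Lucia predeceased; the 3/10 allotted to Lucia's branch passes to Lucia's issue by representation.
The 3/10 is divided into 2 equal shares of 3/20 among Yago, Ines.
Yago is living and takes 3/20.
Ines predeceased; the 3/20 allotted to Ines's branch passes to Ines's issue by representation.
The 3/20 is divided into 3 equal shares of 1/20 among Teodoro, Nieves, Ramiro.
Teodoro is living and takes 1/20.
Nieves is living and takes 1/20.
Ramiro is living and takes 1/20.
Mateo predeceased; the 3/10 allotted to Mateo's branch passes to Mateo's issue by representation.
The 3/10 is divided into 3 equal shares of 1/10 among Joaquin, Ursula, Valentina.
Joaquin is living and takes 1/10.
Ursula predeceased; the 1/10 allotted to Ursula's branch passes to Ursula's issue by representation.
Ximena is the sole taker at this level and receives the full 1/10.
Valentina is living and takes 1/10.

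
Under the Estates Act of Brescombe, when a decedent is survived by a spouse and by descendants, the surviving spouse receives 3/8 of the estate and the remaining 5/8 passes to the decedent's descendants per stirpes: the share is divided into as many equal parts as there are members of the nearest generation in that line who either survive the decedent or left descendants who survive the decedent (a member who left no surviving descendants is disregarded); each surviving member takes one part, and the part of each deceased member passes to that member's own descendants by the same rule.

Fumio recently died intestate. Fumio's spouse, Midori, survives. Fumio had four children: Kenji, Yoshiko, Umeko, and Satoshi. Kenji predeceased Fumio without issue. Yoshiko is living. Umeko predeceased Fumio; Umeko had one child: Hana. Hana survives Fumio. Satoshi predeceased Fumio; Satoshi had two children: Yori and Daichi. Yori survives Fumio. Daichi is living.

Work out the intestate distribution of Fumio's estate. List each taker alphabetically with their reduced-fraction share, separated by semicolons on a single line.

Midori, as surviving spouse, takes 3/8.
The remaining 5/8 passes to Fumio's descendants per stirpes.
Kenji left no surviving issue, so that branch lapses and is disregarded.
The 5/8 is divided into 3 equal shares of 5/24 among Yoshiko, Umeko, Satoshi.
Yoshiko is living and takes 5/24.
Umeko predeceased; the 5/24 allotted to Umeko's branch passes to Umeko's issue by representation.
Hana is the sole taker at this level and receives the full 5/24.
Satoshi predeceased; the 5/24 allotted to Satoshi's branch passes to Satoshi's issue by representation.
The 5/24 is divided into 2 equal shares of 5/48 among Yori, Daichi.
Yori is living and takes 5/48.
Daichi is living and takes 5/48.

Daichi 5/48; Hana 5/24; Midori 3/8; Yori 5/48; Yoshiko 5/24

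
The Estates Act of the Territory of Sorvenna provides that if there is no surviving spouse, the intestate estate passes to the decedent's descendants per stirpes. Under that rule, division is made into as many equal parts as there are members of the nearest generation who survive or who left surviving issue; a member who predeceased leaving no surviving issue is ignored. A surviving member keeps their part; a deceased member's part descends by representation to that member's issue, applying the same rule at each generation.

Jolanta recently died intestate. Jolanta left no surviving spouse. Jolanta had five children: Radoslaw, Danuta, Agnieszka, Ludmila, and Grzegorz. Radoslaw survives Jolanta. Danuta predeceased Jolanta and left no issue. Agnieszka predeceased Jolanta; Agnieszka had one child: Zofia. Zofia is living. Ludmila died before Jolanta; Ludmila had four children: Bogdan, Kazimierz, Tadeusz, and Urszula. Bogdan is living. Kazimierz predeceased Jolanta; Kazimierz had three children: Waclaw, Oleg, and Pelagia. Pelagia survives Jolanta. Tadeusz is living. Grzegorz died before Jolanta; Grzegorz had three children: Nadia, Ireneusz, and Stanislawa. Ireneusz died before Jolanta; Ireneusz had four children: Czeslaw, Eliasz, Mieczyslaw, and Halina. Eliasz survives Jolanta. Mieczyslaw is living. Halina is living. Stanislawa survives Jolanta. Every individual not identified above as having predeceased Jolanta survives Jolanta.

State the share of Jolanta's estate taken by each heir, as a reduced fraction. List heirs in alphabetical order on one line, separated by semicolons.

There is no surviving spouse, so the entire estate passes to Jolanta's descendants per stirpes.
Danuta left no surviving issue, so that branch lapses and is disregarded.
The estate is divided into 4 equal shares of 1/4 among Radoslaw, Agnieszka, Ludmila, Grzegorz.
Radoslaw is living and takes 1/4.
Agnieszka predeceased; the 1/4 allotted to Agnieszka's branch passes to Agnieszka's issue by representation.
Zofia is the sole taker at this level and receives the full 1/4.
Ludmila predeceased; the 1/4 allotted to Ludmila's branch passes to Ludmila's issue by representation.
The 1/4 is divided into 4 equal shares of 1/16 among Bogdan, Kazimierz, Tadeusz, Urszula.
Bogdan is living and takes 1/16.
Kazimierz predeceased; the 1/16 allotted to Kazimierz's branch passes to Kazimierz's issue by representation.
The 1/16 is divided into 3 equal shares of 1/48 among Waclaw, Oleg, Pelagia.
Waclaw is living and takes 1/48.
Oleg is living and takes 1/48.
Pelagia is living and takes 1/48.
Tadeusz is living and takes 1/16.
Urszula is living and takes 1/16.
Grzegorz predeceased; the 1/4 allotted to Grzegorz's branch passes to Grzegorz's issue by representation.
The 1/4 is divided into 3 equal shares of 1/12 among Nadia, Ireneusz, Stanislawa.
Nadia is living and takes 1/12.
Ireneusz predeceased; the 1/12 allotted to Ireneusz's branch passes to Ireneusz's issue by representation.
The 1/12 is divided into 4 equal shares of 1/48 among Czeslaw, Eliasz, Mieczyslaw, Halina.
Czeslaw is living and takes 1/48.
Eliasz is living and takes 1/48.
Mieczyslaw is living and takes 1/48.
Halina is living and takes 1/48.
Stanislawa is living and takes 1/12.

Bogdan 1/16; Czeslaw 1/48; Eliasz 1/48; Halina 1/48; Mieczyslaw 1/48; Nadia 1/12; Oleg 1/48; Pelagia 1/48; Radoslaw 1/4; Stanislawa 1/12; Tadeusz 1/16; Urszula 1/16; Waclaw 1/48; Zofia 1/4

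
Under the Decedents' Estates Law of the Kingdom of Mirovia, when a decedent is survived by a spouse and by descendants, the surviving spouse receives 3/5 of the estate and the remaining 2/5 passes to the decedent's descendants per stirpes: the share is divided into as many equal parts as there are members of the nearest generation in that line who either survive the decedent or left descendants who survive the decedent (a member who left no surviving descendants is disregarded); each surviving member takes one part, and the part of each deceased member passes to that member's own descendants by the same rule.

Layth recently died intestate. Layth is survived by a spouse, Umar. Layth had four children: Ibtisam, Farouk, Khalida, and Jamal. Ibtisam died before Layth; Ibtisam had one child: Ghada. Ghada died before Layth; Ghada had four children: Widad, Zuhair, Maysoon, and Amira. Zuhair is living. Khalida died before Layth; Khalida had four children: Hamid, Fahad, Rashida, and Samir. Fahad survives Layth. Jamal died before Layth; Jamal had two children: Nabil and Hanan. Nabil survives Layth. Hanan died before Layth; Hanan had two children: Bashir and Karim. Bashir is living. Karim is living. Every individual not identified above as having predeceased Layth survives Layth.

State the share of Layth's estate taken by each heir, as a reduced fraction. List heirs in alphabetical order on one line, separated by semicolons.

Umar, as surviving spouse, takes 3/5.
The remaining 2/5 passes to Layth's descendants per stirpes.
The 2/5 is divided into 4 equal shares of 1/10 among Ibtisam, Farouk, Khalida, Jamal.
Ibtisam predeceased; the 1/10 allotted to Ibtisam's branch passes to Ibtisam's issue by representation.
Ghada's line is the sole branch at this level, so the full 1/10 passes to Ghada's issue by representation.
The 1/10 is divided into 4 equal shares of 1/40 among Widad, Zuhair, Maysoon, Amira.
Widad is living and takes 1/40.
Zuhair is living and takes 1/40.
Maysoon is living and takes 1/40.
Amira is living and takes 1/40.
Farouk is living and takes 1/10.
Khalida predeceased; the 1/10 allotted to Khalida's branch passes to Khalida's issue by representation.
The 1/10 is divided into 4 equal shares of 1/40 among Hamid, Fahad, Rashida, Samir.
Hamid is living and takes 1/40.
Fahad is living and takes 1/40.
Rashida is living and takes 1/40.
Samir is living and takes 1/40.
Jamal predeceased; the 1/10 allotted to Jamal's branch passes to Jamal's issue by representation.
The 1/10 is divided into 2 equal shares of 1/20 among Nabil, Hanan.
Nabil is living and takes 1/20.
Hanan predeceased; the 1/20 allotted to Hanan's branch passes to Hanan's issue by representation.
The 1/20 is divided into 2 equal shares of 1/40 among Bashir, Karim.
Bashir is living and takes 1/40.
Karim is living and takes 1/40.

Amira 1/40; Bashir 1/40; Fahad 1/40; Farouk 1/10; Hamid 1/40; Karim 1/40; Maysoon 1/40; Nabil 1/20; Rashida 1/40; Samir 1/40; Umar 3/5; Widad 1/40; Zuhair 1/40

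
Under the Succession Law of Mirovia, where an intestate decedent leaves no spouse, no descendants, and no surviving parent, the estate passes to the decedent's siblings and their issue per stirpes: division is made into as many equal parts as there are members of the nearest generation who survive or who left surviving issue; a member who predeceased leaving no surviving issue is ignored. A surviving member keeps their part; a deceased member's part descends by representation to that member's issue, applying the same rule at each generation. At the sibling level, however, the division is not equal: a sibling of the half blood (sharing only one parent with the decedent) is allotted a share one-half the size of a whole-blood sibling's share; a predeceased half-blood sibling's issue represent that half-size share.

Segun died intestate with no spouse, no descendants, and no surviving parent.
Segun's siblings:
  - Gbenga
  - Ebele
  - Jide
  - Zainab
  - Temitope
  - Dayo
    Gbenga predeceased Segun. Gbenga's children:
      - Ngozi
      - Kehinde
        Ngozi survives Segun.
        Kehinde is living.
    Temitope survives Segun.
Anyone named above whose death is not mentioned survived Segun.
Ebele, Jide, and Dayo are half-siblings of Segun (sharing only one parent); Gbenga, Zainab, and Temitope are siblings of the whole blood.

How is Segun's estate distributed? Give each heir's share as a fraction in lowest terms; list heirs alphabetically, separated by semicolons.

Dayo 1/9; Ebele 1/9; Jide 1/9; Kehinde 1/9; Ngozi 1/9; Temitope 2/9; Zainab 2/9

No spouse, descendants, or parent survives, so the estate passes to Segun's siblings per stirpes.
Half-blood siblings count for one-half the weight of whole-blood siblings at the initial division.
Dividing 1 in proportion to weights (total weight 9/2): Gbenga (weight 1) → 2/9; Ebele (weight 1/2) → 1/9; Jide (weight 1/2) → 1/9; Zainab (weight 1) → 2/9; Temitope (weight 1) → 2/9; Dayo (weight 1/2) → 1/9.
Gbenga predeceased; the 2/9 allotted to Gbenga's branch passes to Gbenga's issue by representation.
The 2/9 is divided into 2 equal shares of 1/9 among Ngozi, Kehinde.
Ngozi is living and takes 1/9.
Kehinde is living and takes 1/9.
Ebele is living and takes 1/9.
Jide is living and takes 1/9.
Zainab is living and takes 2/9.
Temitope is living and takes 2/9.
Dayo is living and takes 1/9.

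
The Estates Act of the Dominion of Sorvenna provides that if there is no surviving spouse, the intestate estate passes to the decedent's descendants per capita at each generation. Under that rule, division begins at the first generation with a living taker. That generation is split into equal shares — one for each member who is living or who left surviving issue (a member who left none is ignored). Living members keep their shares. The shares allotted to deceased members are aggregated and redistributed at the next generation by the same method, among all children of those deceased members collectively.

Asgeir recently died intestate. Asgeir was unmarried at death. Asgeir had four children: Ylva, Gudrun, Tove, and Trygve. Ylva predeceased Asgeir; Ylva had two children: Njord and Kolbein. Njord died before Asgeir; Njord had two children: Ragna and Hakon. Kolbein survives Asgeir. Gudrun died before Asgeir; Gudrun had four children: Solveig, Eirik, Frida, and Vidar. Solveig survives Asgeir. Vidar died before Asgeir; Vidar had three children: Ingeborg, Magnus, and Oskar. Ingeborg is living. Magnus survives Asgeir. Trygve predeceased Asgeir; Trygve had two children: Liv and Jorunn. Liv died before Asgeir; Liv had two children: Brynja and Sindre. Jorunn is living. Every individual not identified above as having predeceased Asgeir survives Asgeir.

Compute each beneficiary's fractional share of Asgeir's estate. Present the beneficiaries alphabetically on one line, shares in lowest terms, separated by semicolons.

Brynja 9/224; Eirik 3/32; Frida 3/32; Hakon 9/224; Ingeborg 9/224; Jorunn 3/32; Kolbein 3/32; Magnus 9/224; Oskar 9/224; Ragna 9/224; Sindre 9/224; Solveig 3/32; Tove 1/4

There is no surviving spouse, so the entire estate passes to Asgeir's descendants per capita at each generation.
At generation 1 (Ylva, Gudrun, Tove, Trygve) there are 4 shares of (1)/4 = 1/4 each.
Living: Tove — each takes 1/4.
Deceased: Ylva, Gudrun, and Trygve. Their combined 3/4 is pooled and carried to generation 2.
At generation 2 (Njord, Kolbein, Solveig, Eirik, Frida, Vidar, Liv, Jorunn) there are 8 shares of (3/4)/8 = 3/32 each.
Living: Kolbein, Solveig, Eirik, Frida, and Jorunn — each takes 3/32.
Deceased: Njord, Vidar, and Liv. Their combined 9/32 is pooled and carried to generation 3.
At generation 3 (Ragna, Hakon, Ingeborg, Magnus, Oskar, Brynja, Sindre) there are 7 shares of (9/32)/7 = 9/224 each.
Living: Ragna, Hakon, Ingeborg, Magnus, Oskar, Brynja, and Sindre — each takes 9/224.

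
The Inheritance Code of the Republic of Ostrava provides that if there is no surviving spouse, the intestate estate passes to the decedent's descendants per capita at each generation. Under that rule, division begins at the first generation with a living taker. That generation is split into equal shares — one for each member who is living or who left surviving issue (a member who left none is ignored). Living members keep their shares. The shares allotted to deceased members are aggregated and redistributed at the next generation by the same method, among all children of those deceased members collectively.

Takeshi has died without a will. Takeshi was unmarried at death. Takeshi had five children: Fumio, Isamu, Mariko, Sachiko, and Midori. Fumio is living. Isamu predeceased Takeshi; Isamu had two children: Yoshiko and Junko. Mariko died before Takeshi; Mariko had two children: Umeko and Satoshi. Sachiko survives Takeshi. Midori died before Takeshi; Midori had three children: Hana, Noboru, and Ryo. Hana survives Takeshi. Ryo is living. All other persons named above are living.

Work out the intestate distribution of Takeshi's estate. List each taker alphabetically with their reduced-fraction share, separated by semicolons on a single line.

Fumio 1/5; Hana 3/35; Junko 3/35; Noboru 3/35; Ryo 3/35; Sachiko 1/5; Satoshi 3/35; Umeko 3/35; Yoshiko 3/35

There is no surviving spouse, so the entire estate passes to Takeshi's descendants per capita at each generation.
At generation 1 (Fumio, Isamu, Mariko, Sachiko, Midori) there are 5 shares of (1)/5 = 1/5 each.
Living: Fumio and Sachiko — each takes 1/5.
Deceased: Isamu, Mariko, and Midori. Their combined 3/5 is pooled and carried to generation 2.
At generation 2 (Yoshiko, Junko, Umeko, Satoshi, Hana, Noboru, Ryo) there are 7 shares of (3/5)/7 = 3/35 each.
Living: Yoshiko, Junko, Umeko, Satoshi, Hana, Noboru, and Ryo — each takes 3/35.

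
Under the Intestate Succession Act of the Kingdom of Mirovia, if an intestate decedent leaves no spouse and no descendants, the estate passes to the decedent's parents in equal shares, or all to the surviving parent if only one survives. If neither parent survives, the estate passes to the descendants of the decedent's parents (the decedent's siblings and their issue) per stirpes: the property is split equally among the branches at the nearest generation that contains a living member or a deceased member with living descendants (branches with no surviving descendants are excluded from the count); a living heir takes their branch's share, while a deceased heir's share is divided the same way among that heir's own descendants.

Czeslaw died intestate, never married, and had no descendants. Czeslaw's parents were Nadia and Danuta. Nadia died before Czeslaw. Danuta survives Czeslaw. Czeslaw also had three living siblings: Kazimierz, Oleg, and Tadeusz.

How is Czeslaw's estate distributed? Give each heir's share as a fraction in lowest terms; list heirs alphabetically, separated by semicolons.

Danuta 1

Only one parent, Danuta, survives, so Danuta takes the entire estate. The siblings take nothing because a surviving parent has priority.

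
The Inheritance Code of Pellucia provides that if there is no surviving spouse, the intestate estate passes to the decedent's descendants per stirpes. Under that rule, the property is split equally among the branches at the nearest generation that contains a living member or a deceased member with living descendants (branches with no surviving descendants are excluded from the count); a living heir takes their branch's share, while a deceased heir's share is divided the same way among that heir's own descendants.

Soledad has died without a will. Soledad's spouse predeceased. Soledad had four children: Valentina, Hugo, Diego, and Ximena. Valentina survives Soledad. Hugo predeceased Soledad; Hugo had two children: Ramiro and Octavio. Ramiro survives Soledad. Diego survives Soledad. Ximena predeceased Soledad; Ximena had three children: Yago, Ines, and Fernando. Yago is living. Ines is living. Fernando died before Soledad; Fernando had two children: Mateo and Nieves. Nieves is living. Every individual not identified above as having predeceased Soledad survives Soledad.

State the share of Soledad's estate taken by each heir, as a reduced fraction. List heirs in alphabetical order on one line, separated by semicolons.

Diego 1/4; Ines 1/12; Mateo 1/24; Nieves 1/24; Octavio 1/8; Ramiro 1/8; Valentina 1/4; Yago 1/12

There is no surviving spouse, so the entire estate passes to Soledad's descendants per stirpes.
The estate is divided into 4 equal shares of 1/4 among Valentina, Hugo, Diego, Ximena.
Valentina is living and takes 1/4.
Hugo predeceased; the 1/4 allotted to Hugo's branch passes to Hugo's issue by representation.
The 1/4 is divided into 2 equal shares of 1/8 among Ramiro, Octavio.
Ramiro is living and takes 1/8.
Octavio is living and takes 1/8.
Diego is living and takes 1/4.
Ximena predeceased; the 1/4 allotted to Ximena's branch passes to Ximena's issue by representation.
The 1/4 is divided into 3 equal shares of 1/12 among Yago, Ines, Fernando.
Yago is living and takes 1/12.
Ines is living and takes 1/12.
Fernando predeceased; the 1/12 allotted to Fernando's branch passes to Fernando's issue by representation.
The 1/12 is divided into 2 equal shares of 1/24 among Mateo, Nieves.
Mateo is living and takes 1/24.
Nieves is living and takes 1/24.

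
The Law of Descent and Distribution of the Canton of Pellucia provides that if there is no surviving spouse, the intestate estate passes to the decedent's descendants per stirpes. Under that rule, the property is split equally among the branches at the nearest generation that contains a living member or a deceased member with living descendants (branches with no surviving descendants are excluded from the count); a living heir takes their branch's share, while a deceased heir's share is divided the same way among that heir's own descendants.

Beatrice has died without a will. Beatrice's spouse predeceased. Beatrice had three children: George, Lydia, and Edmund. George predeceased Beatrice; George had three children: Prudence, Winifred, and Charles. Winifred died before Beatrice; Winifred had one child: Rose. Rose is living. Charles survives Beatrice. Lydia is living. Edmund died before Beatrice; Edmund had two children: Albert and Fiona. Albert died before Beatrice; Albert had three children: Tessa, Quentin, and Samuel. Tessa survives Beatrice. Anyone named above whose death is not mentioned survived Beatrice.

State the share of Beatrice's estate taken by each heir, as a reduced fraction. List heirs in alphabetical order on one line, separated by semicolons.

There is no surviving spouse, so the entire estate passes to Beatrice's descendants per stirpes.
The estate is divided into 3 equal shares of 1/3 among George, Lydia, Edmund.
George predeceased; the 1/3 allotted to George's branch passes to George's issue by representation.
The 1/3 is divided into 3 equal shares of 1/9 among Prudence, Winifred, Charles.
Prudence is living and takes 1/9.
Winifred predeceased; the 1/9 allotted to Winifred's branch passes to Winifred's issue by representation.
Rose is the sole taker at this level and receives the full 1/9.
Charles is living and takes 1/9.
Lydia is living and takes 1/3.
Edmund predeceased; the 1/3 allotted to Edmund's branch passes to Edmund's issue by representation.
The 1/3 is divided into 2 equal shares of 1/6 among Albert, Fiona.
Albert predeceased; the 1/6 allotted to Albert's branch passes to Albert's issue by representation.
The 1/6 is divided into 3 equal shares of 1/18 among Tessa, Quentin, Samuel.
Tessa is living and takes 1/18.
Quentin is living and takes 1/18.
Samuel is living and takes 1/18.
Fiona is living and takes 1/6.

Charles 1/9; Fiona 1/6; Lydia 1/3; Prudence 1/9; Quentin 1/18; Rose 1/9; Samuel 1/18; Tessa 1/18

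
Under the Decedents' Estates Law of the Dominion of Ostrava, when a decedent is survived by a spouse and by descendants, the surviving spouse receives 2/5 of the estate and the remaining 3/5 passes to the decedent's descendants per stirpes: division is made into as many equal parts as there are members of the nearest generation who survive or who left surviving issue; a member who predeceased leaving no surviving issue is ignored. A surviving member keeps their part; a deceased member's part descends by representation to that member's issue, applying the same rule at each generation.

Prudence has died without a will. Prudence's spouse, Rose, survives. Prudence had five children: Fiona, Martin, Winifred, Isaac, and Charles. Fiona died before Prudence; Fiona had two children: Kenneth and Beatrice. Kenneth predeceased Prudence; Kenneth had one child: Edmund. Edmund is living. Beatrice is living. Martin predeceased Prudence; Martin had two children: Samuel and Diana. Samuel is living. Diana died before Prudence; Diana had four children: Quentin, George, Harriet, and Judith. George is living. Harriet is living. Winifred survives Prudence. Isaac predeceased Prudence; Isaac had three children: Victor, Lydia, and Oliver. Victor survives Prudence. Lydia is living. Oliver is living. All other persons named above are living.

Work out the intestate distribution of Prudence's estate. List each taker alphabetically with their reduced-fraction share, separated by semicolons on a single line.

Beatrice 3/50; Charles 3/25; Edmund 3/50; George 3/200; Harriet 3/200; Judith 3/200; Lydia 1/25; Oliver 1/25; Quentin 3/200; Rose 2/5; Samuel 3/50; Victor 1/25; Winifred 3/25

Rose, as surviving spouse, takes 2/5.
The remaining 3/5 passes to Prudence's descendants per stirpes.
The 3/5 is divided into 5 equal shares of 3/25 among Fiona, Martin, Winifred, Isaac, Charles.
Fiona predeceased; the 3/25 allotted to Fiona's branch passes to Fiona's issue by representation.
The 3/25 is divided into 2 equal shares of 3/50 among Kenneth, Beatrice.
Kenneth predeceased; the 3/50 allotted to Kenneth's branch passes to Kenneth's issue by representation.
Edmund is the sole taker at this level and receives the full 3/50.
Beatrice is living and takes 3/50.
Martin predeceased; the 3/25 allotted to Martin's branch passes to Martin's issue by representation.
The 3/25 is divided into 2 equal shares of 3/50 among Samuel, Diana.
Samuel is living and takes 3/50.
Diana predeceased; the 3/50 allotted to Diana's branch passes to Diana's issue by representation.
The 3/50 is divided into 4 equal shares of 3/200 among Quentin, George, Harriet, Judith.
Quentin is living and takes 3/200.
George is living and takes 3/200.
Harriet is living and takes 3/200.
Judith is living and takes 3/200.
Winifred is living and takes 3/25.
Isaac predeceased; the 3/25 allotted to Isaac's branch passes to Isaac's issue by representation.
The 3/25 is divided into 3 equal shares of 1/25 among Victor, Lydia, Oliver.
Victor is living and takes 1/25.
Lydia is living and takes 1/25.
Oliver is living and takes 1/25.
Charles is living and takes 3/25.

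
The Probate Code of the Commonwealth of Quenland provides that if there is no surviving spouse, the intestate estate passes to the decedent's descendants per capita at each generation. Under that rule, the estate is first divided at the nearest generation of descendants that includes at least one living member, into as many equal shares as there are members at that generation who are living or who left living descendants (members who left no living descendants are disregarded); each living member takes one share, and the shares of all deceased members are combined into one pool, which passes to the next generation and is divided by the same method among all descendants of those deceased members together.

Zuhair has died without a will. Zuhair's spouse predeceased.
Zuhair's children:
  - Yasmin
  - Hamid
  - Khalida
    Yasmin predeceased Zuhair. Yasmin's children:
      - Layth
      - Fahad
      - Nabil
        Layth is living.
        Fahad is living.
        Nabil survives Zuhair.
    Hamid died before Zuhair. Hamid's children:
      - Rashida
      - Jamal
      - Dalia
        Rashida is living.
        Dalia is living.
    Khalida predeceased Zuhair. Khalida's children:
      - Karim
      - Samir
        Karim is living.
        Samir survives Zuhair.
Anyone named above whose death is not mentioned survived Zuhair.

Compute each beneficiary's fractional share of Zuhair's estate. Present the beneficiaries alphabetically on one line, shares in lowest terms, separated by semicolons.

Dalia 1/8; Fahad 1/8; Jamal 1/8; Karim 1/8; Layth 1/8; Nabil 1/8; Rashida 1/8; Samir 1/8

There is no surviving spouse, so the entire estate passes to Zuhair's descendants per capita at each generation.
No one at generation 1 (Yasmin, Hamid, Khalida) is living; moving to the next generation.
At generation 2 (Layth, Fahad, Nabil, Rashida, Jamal, Dalia, Karim, Samir) there are 8 shares of (1)/8 = 1/8 each.
Living: Layth, Fahad, Nabil, Rashida, Jamal, Dalia, Karim, and Samir — each takes 1/8.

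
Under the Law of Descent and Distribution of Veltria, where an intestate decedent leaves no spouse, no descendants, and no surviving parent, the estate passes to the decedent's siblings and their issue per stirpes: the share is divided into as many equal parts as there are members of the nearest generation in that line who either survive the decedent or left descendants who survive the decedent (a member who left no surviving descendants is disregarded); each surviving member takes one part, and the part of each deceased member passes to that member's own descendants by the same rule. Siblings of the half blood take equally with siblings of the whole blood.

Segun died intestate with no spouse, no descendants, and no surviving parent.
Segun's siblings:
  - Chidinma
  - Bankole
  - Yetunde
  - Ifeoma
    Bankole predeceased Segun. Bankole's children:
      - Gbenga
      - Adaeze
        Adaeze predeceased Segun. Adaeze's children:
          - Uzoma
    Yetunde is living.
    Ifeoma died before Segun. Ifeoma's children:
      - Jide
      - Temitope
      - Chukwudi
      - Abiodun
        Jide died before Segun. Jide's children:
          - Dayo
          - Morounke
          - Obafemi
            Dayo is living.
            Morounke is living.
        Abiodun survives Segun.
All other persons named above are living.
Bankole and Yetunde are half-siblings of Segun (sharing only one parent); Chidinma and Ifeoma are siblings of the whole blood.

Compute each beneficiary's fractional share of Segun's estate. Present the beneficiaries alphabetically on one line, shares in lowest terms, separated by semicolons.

No spouse, descendants, or parent survives, so the estate passes to Segun's siblings per stirpes.
Half-blood and whole-blood siblings take equally under the stated rule.
The estate is divided into 4 equal shares of 1/4 among Chidinma, Bankole, Yetunde, Ifeoma.
Chidinma is living and takes 1/4.
Bankole predeceased; the 1/4 allotted to Bankole's branch passes to Bankole's issue by representation.
The 1/4 is divided into 2 equal shares of 1/8 among Gbenga, Adaeze.
Gbenga is living and takes 1/8.
Adaeze predeceased; the 1/8 allotted to Adaeze's branch passes to Adaeze's issue by representation.
Uzoma is the sole taker at this level and receives the full 1/8.
Yetunde is living and takes 1/4.
Ifeoma predeceased; the 1/4 allotted to Ifeoma's branch passes to Ifeoma's issue by representation.
The 1/4 is divided into 4 equal shares of 1/16 among Jide, Temitope, Chukwudi, Abiodun.
Jide predeceased; the 1/16 allotted to Jide's branch passes to Jide's issue by representation.
The 1/16 is divided into 3 equal shares of 1/48 among Dayo, Morounke, Obafemi.
Dayo is living and takes 1/48.
Morounke is living and takes 1/48.
Obafemi is living and takes 1/48.
Temitope is living and takes 1/16.
Chukwudi is living and takes 1/16.
Abiodun is living and takes 1/16.

Abiodun 1/16; Chidinma 1/4; Chukwudi 1/16; Dayo 1/48; Gbenga 1/8; Morounke 1/48; Obafemi 1/48; Temitope 1/16; Uzoma 1/8; Yetunde 1/4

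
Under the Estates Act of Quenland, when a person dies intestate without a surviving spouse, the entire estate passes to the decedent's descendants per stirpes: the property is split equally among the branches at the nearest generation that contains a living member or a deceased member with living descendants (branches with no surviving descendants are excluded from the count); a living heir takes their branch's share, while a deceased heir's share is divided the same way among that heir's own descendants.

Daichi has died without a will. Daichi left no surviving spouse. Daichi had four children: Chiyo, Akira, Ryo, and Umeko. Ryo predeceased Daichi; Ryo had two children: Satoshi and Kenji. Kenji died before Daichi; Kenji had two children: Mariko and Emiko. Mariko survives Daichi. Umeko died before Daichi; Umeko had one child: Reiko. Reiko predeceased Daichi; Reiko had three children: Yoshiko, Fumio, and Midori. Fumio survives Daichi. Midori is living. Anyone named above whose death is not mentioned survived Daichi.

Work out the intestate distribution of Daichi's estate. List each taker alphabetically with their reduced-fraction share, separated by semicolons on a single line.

There is no surviving spouse, so the entire estate passes to Daichi's descendants per stirpes.
The estate is divided into 4 equal shares of 1/4 among Chiyo, Akira, Ryo, Umeko.
Chiyo is living and takes 1/4.
Akira is living and takes 1/4.
Ryo predeceased; the 1/4 allotted to Ryo's branch passes to Ryo's issue by representation.
The 1/4 is divided into 2 equal shares of 1/8 among Satoshi, Kenji.
Satoshi is living and takes 1/8.
Kenji predeceased; the 1/8 allotted to Kenji's branch passes to Kenji's issue by representation.
The 1/8 is divided into 2 equal shares of 1/16 among Mariko, Emiko.
Mariko is living and takes 1/16.
Emiko is living and takes 1/16.
Umeko predeceased; the 1/4 allotted to Umeko's branch passes to Umeko's issue by representation.
Reiko's line is the sole branch at this level, so the full 1/4 passes to Reiko's issue by representation.
The 1/4 is divided into 3 equal shares of 1/12 among Yoshiko, Fumio, Midori.
Yoshiko is living and takes 1/12.
Fumio is living and takes 1/12.
Midori is living and takes 1/12.

Akira 1/4; Chiyo 1/4; Emiko 1/16; Fumio 1/12; Mariko 1/16; Midori 1/12; Satoshi 1/8; Yoshiko 1/12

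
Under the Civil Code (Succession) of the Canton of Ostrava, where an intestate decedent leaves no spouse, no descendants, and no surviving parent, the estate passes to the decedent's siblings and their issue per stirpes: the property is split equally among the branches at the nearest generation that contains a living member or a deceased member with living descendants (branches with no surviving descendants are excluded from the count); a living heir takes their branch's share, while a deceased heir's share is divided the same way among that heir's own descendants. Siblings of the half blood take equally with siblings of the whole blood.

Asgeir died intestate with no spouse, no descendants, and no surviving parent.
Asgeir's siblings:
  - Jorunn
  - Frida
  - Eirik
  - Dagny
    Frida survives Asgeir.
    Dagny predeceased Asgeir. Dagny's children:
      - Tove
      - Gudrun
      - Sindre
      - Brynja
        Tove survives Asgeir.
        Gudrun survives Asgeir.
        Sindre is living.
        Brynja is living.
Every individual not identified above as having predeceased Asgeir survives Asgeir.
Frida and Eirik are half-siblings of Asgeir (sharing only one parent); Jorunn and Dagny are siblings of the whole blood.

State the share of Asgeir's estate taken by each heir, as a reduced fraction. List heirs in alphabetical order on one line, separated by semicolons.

No spouse, descendants, or parent survives, so the estate passes to Asgeir's siblings per stirpes.
Half-blood and whole-blood siblings take equally under the stated rule.
The estate is divided into 4 equal shares of 1/4 among Jorunn, Frida, Eirik, Dagny.
Jorunn is living and takes 1/4.
Frida is living and takes 1/4.
Eirik is living and takes 1/4.
Dagny predeceased; the 1/4 allotted to Dagny's branch passes to Dagny's issue by representation.
The 1/4 is divided into 4 equal shares of 1/16 among Tove, Gudrun, Sindre, Brynja.
Tove is living and takes 1/16.
Gudrun is living and takes 1/16.
Sindre is living and takes 1/16.
Brynja is living and takes 1/16.

Brynja 1/16; Eirik 1/4; Frida 1/4; Gudrun 1/16; Jorunn 1/4; Sindre 1/16; Tove 1/16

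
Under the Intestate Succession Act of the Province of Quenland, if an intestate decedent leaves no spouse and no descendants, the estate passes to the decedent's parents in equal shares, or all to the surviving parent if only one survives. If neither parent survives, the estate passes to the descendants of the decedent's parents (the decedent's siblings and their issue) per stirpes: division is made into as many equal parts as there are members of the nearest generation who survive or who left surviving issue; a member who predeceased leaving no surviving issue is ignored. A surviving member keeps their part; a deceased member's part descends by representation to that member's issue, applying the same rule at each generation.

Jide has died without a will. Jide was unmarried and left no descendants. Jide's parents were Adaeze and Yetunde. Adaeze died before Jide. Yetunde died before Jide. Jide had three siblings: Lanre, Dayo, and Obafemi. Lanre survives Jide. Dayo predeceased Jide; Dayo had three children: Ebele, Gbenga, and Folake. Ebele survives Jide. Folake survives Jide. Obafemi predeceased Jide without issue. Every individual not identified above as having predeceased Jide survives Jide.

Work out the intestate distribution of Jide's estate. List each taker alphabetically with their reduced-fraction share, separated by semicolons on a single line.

Neither parent survives and there are no descendants, so the estate passes to Jide's siblings and their issue per stirpes.
Obafemi left no surviving issue, so that branch lapses and is disregarded.
The estate is divided into 2 equal shares of 1/2 among Lanre, Dayo.
Lanre is living and takes 1/2.
Dayo predeceased; the 1/2 allotted to Dayo's branch passes to Dayo's issue by representation.
The 1/2 is divided into 3 equal shares of 1/6 among Ebele, Gbenga, Folake.
Ebele is living and takes 1/6.
Gbenga is living and takes 1/6.
Folake is living and takes 1/6.

Ebele 1/6; Folake 1/6; Gbenga 1/6; Lanre 1/2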